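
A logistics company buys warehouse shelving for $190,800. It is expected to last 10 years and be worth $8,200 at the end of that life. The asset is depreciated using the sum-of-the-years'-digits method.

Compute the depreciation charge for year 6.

$16,600

Depreciable base = $190,800 − $8,200 = $182,600.
Sum of the years' digits = 10+9+8+7+6+5+4+3+2+1 = 55.
Year 1: $182,600 × 10/55 = $33,200. Book value $157,600.
Year 2: $182,600 × 9/55 = $29,880. Book value $127,720.
Year 3: $182,600 × 8/55 = $26,560. Book value $101,160.
Year 4: $182,600 × 7/55 = $23,240. Book value $77,920.
Year 5: $182,600 × 6/55 = $19,920. Book value $58,000.
Year 6: $182,600 × 5/55 = $16,600. Book value $41,400.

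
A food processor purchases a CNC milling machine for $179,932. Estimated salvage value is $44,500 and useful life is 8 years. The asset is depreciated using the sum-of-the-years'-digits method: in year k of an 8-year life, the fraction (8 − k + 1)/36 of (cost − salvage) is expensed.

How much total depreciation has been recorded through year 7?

$131,670

Depreciable base = $179,932 − $44,500 = $135,432.
Sum of the years' digits = 8+7+6+5+4+3+2+1 = 36.
Year 1: $135,432 × 8/36 = $30,096. Book value $149,836.
Year 2: $135,432 × 7/36 = $26,334. Book value $123,502.
Year 3: $135,432 × 6/36 = $22,572. Book value $100,930.
Year 4: $135,432 × 5/36 = $18,810. Book value $82,120.
Year 5: $135,432 × 4/36 = $15,048. Book value $67,072.
Year 6: $135,432 × 3/36 = $11,286. Book value $55,786.
Year 7: $135,432 × 2/36 = $7,524. Book value $48,262.
Accumulated through year 7 = $179,932 − $48,262 = $131,670.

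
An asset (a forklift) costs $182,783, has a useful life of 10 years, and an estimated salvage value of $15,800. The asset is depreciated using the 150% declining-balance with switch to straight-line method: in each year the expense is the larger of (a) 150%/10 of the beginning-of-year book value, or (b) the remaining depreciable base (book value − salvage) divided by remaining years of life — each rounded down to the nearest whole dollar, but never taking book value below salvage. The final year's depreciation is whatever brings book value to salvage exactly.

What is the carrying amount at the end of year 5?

Depreciable base = $182,783 − $15,800 = $166,983.
Year 1: DB = ⌊$182,783 × 150%/10⌋ = $27,417; SL = ⌊$166,983/10⌋ = $16,698 → take DB $27,417. Book value $155,366.
Year 2: DB = ⌊$155,366 × 150%/10⌋ = $23,304; SL = ⌊$139,566/9⌋ = $15,507 → take DB $23,304. Book value $132,062.
Year 3: DB = ⌊$132,062 × 150%/10⌋ = $19,809; SL = ⌊$116,262/8⌋ = $14,532 → take DB $19,809. Book value $112,253.
Year 4: DB = ⌊$112,253 × 150%/10⌋ = $16,837; SL = ⌊$96,453/7⌋ = $13,779 → take DB $16,837. Book value $95,416.
Year 5: DB = ⌊$95,416 × 150%/10⌋ = $14,312; SL = ⌊$79,616/6⌋ = $13,269 → take DB $14,312. Book value $81,104.

$81,104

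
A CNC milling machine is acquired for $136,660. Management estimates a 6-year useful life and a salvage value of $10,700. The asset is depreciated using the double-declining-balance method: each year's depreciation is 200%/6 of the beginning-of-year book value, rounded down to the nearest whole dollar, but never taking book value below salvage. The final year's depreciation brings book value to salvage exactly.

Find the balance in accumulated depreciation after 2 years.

$75,922

Depreciable base = $136,660 − $10,700 = $125,960.
Year 1: ⌊$136,660 × 200%/6⌋ = $45,553. Book value $91,107.
Year 2: ⌊$91,107 × 200%/6⌋ = $30,369. Book value $60,738.
Accumulated through year 2 = $136,660 − $60,738 = $75,922.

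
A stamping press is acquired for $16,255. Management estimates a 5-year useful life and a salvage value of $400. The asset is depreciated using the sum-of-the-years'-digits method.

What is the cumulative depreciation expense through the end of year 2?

Depreciable base = $16,255 − $400 = $15,855.
Sum of the years' digits = 5+4+3+2+1 = 15.
Year 1: $15,855 × 5/15 = $5,285. Book value $10,970.
Year 2: $15,855 × 4/15 = $4,228. Book value $6,742.
Accumulated through year 2 = $16,255 − $6,742 = $9,513.

$9,513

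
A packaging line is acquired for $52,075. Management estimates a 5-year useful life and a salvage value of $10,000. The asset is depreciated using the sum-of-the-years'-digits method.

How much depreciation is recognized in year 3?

Depreciable base = $52,075 − $10,000 = $42,075.
Sum of the years' digits = 5+4+3+2+1 = 15.
Year 1: $42,075 × 5/15 = $14,025. Book value $38,050.
Year 2: $42,075 × 4/15 = $11,220. Book value $26,830.
Year 3: $42,075 × 3/15 = $8,415. Book value $18,415.

$8,415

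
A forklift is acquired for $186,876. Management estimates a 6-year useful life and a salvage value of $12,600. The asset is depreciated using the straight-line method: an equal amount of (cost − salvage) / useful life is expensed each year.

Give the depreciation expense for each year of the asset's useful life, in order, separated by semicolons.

Depreciable base = $186,876 − $12,600 = $174,276.
Annual expense = $174,276 / 6 = $29,046.
End of year 1: book value $157,830.
End of year 2: book value $128,784.
End of year 3: book value $99,738.
End of year 4: book value $70,692.
End of year 5: book value $41,646.
End of year 6: book value $12,600.

$29,046; $29,046; $29,046; $29,046; $29,046; $29,046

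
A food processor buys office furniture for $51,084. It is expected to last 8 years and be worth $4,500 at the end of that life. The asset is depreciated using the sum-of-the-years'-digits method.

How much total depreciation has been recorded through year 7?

Depreciable base = $51,084 − $4,500 = $46,584.
Sum of the years' digits = 8+7+6+5+4+3+2+1 = 36.
Year 1: $46,584 × 8/36 = $10,352. Book value $40,732.
Year 2: $46,584 × 7/36 = $9,058. Book value $31,674.
Year 3: $46,584 × 6/36 = $7,764. Book value $23,910.
Year 4: $46,584 × 5/36 = $6,470. Book value $17,440.
Year 5: $46,584 × 4/36 = $5,176. Book value $12,264.
Year 6: $46,584 × 3/36 = $3,882. Book value $8,382.
Year 7: $46,584 × 2/36 = $2,588. Book value $5,794.
Accumulated through year 7 = $51,084 − $5,794 = $45,290.

$45,290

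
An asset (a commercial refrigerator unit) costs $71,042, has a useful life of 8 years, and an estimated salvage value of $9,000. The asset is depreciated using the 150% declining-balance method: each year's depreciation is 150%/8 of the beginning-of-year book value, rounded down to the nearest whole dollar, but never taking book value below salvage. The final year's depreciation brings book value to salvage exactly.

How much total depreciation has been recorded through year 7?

$54,433

Depreciable base = $71,042 − $9,000 = $62,042.
Year 1: ⌊$71,042 × 150%/8⌋ = $13,320. Book value $57,722.
Year 2: ⌊$57,722 × 150%/8⌋ = $10,822. Book value $46,900.
Year 3: ⌊$46,900 × 150%/8⌋ = $8,793. Book value $38,107.
Year 4: ⌊$38,107 × 150%/8⌋ = $7,145. Book value $30,962.
Year 5: ⌊$30,962 × 150%/8⌋ = $5,805. Book value $25,157.
Year 6: ⌊$25,157 × 150%/8⌋ = $4,716. Book value $20,441.
Year 7: ⌊$20,441 × 150%/8⌋ = $3,832. Book value $16,609.
Accumulated through year 7 = $71,042 − $16,609 = $54,433.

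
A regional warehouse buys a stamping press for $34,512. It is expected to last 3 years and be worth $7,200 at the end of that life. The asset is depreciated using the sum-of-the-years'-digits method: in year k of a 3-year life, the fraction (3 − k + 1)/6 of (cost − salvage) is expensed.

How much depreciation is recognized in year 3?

Depreciable base = $34,512 − $7,200 = $27,312.
Sum of the years' digits = 3+2+1 = 6.
Year 1: $27,312 × 3/6 = $13,656. Book value $20,856.
Year 2: $27,312 × 2/6 = $9,104. Book value $11,752.
Year 3: $27,312 × 1/6 = $4,552. Book value $7,200.

$4,552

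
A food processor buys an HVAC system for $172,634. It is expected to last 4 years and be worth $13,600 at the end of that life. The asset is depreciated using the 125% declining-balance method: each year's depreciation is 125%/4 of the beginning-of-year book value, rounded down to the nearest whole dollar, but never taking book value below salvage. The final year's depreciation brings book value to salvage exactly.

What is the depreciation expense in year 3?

Depreciable base = $172,634 − $13,600 = $159,034.
Year 1: ⌊$172,634 × 125%/4⌋ = $53,948. Book value $118,686.
Year 2: ⌊$118,686 × 125%/4⌋ = $37,089. Book value $81,597.
Year 3: ⌊$81,597 × 125%/4⌋ = $25,499. Book value $56,098.

$25,499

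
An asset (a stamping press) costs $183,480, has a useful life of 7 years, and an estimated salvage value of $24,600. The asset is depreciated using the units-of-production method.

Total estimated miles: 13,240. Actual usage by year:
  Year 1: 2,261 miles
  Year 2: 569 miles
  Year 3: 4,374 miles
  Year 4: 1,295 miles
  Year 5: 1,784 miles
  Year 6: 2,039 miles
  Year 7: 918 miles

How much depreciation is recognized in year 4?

Depreciable base = $183,480 − $24,600 = $158,880.
Rate = $158,880 / 13,240 miles = $12 per mile.
Year 1: 2,261 × $12 = $27,132. Book value $156,348.
Year 2: 569 × $12 = $6,828. Book value $149,520.
Year 3: 4,374 × $12 = $52,488. Book value $97,032.
Year 4: 1,295 × $12 = $15,540. Book value $81,492.

$15,540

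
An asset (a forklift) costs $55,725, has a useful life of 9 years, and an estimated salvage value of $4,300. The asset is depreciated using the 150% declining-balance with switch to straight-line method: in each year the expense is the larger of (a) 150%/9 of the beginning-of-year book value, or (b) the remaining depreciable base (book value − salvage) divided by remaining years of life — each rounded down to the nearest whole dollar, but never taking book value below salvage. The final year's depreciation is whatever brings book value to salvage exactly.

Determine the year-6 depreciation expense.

Depreciable base = $55,725 − $4,300 = $51,425.
Year 1: DB = ⌊$55,725 × 150%/9⌋ = $9,287; SL = ⌊$51,425/9⌋ = $5,713 → take DB $9,287. Book value $46,438.
Year 2: DB = ⌊$46,438 × 150%/9⌋ = $7,739; SL = ⌊$42,138/8⌋ = $5,267 → take DB $7,739. Book value $38,699.
Year 3: DB = ⌊$38,699 × 150%/9⌋ = $6,449; SL = ⌊$34,399/7⌋ = $4,914 → take DB $6,449. Book value $32,250.
Year 4: DB = ⌊$32,250 × 150%/9⌋ = $5,375; SL = ⌊$27,950/6⌋ = $4,658 → take DB $5,375. Book value $26,875.
Year 5: DB = ⌊$26,875 × 150%/9⌋ = $4,479; SL = ⌊$22,575/5⌋ = $4,515 → take SL $4,515. Book value $22,360.
Year 6: DB = ⌊$22,360 × 150%/9⌋ = $3,726; SL = ⌊$18,060/4⌋ = $4,515 → take SL $4,515. Book value $17,845.

$4,515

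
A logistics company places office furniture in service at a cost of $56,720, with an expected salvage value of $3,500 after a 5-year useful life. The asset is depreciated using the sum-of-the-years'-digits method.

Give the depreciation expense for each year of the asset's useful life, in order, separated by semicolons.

$17,740; $14,192; $10,644; $7,096; $3,548

Depreciable base = $56,720 − $3,500 = $53,220.
Sum of the years' digits = 5+4+3+2+1 = 15.
Year 1: $53,220 × 5/15 = $17,740. Book value $38,980.
Year 2: $53,220 × 4/15 = $14,192. Book value $24,788.
Year 3: $53,220 × 3/15 = $10,644. Book value $14,144.
Year 4: $53,220 × 2/15 = $7,096. Book value $7,048.
Year 5: $53,220 × 1/15 = $3,548. Book value $3,500.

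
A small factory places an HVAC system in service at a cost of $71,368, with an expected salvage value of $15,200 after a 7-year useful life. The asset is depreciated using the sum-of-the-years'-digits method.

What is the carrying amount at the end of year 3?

$35,260

Depreciable base = $71,368 − $15,200 = $56,168.
Sum of the years' digits = 7+6+5+4+3+2+1 = 28.
Year 1: $56,168 × 7/28 = $14,042. Book value $57,326.
Year 2: $56,168 × 6/28 = $12,036. Book value $45,290.
Year 3: $56,168 × 5/28 = $10,030. Book value $35,260.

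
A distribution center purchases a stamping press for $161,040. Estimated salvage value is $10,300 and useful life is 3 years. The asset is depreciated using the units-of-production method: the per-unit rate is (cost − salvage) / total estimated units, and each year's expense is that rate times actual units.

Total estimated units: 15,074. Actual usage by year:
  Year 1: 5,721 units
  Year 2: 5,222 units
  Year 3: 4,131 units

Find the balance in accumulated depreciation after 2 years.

Depreciable base = $161,040 − $10,300 = $150,740.
Rate = $150,740 / 15,074 units = $10 per unit.
Year 1: 5,721 × $10 = $57,210. Book value $103,830.
Year 2: 5,222 × $10 = $52,220. Book value $51,610.
Accumulated through year 2 = $161,040 − $51,610 = $109,430.

$109,430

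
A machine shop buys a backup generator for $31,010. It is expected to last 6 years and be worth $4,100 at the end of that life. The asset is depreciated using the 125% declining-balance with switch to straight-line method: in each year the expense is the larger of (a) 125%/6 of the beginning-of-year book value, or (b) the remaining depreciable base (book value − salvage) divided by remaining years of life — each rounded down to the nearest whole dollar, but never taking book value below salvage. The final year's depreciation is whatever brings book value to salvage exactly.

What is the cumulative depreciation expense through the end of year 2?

$11,574

Depreciable base = $31,010 − $4,100 = $26,910.
Year 1: DB = ⌊$31,010 × 125%/6⌋ = $6,460; SL = ⌊$26,910/6⌋ = $4,485 → take DB $6,460. Book value $24,550.
Year 2: DB = ⌊$24,550 × 125%/6⌋ = $5,114; SL = ⌊$20,450/5⌋ = $4,090 → take DB $5,114. Book value $19,436.
Accumulated through year 2 = $31,010 − $19,436 = $11,574.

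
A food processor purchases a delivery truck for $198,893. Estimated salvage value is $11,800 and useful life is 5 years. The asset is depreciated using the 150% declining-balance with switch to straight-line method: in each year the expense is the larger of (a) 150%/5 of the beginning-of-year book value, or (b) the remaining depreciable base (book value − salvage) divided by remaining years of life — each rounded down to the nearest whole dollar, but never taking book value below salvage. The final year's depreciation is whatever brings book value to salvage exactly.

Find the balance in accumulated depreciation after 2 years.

$101,434

Depreciable base = $198,893 − $11,800 = $187,093.
Year 1: DB = ⌊$198,893 × 150%/5⌋ = $59,667; SL = ⌊$187,093/5⌋ = $37,418 → take DB $59,667. Book value $139,226.
Year 2: DB = ⌊$139,226 × 150%/5⌋ = $41,767; SL = ⌊$127,426/4⌋ = $31,856 → take DB $41,767. Book value $97,459.
Accumulated through year 2 = $198,893 − $97,459 = $101,434.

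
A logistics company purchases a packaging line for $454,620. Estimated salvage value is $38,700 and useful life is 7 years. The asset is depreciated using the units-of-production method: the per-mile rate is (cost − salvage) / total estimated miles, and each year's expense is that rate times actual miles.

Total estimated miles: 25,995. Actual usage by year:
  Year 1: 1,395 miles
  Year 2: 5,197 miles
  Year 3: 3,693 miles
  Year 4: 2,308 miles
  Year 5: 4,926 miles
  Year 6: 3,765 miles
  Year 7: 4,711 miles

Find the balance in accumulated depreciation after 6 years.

$340,544

Depreciable base = $454,620 − $38,700 = $415,920.
Rate = $415,920 / 25,995 miles = $16 per mile.
Year 1: 1,395 × $16 = $22,320. Book value $432,300.
Year 2: 5,197 × $16 = $83,152. Book value $349,148.
Year 3: 3,693 × $16 = $59,088. Book value $290,060.
Year 4: 2,308 × $16 = $36,928. Book value $253,132.
Year 5: 4,926 × $16 = $78,816. Book value $174,316.
Year 6: 3,765 × $16 = $60,240. Book value $114,076.
Accumulated through year 6 = $454,620 − $114,076 = $340,544.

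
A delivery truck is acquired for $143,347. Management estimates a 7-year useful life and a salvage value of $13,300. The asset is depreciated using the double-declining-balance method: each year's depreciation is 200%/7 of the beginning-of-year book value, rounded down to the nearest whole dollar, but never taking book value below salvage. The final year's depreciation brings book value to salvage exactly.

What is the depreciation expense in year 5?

$10,661

Depreciable base = $143,347 − $13,300 = $130,047.
Year 1: ⌊$143,347 × 200%/7⌋ = $40,956. Book value $102,391.
Year 2: ⌊$102,391 × 200%/7⌋ = $29,254. Book value $73,137.
Year 3: ⌊$73,137 × 200%/7⌋ = $20,896. Book value $52,241.
Year 4: ⌊$52,241 × 200%/7⌋ = $14,926. Book value $37,315.
Year 5: ⌊$37,315 × 200%/7⌋ = $10,661. Book value $26,654.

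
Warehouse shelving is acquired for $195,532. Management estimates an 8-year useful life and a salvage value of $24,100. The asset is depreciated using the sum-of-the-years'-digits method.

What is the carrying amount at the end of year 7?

$28,862

Depreciable base = $195,532 − $24,100 = $171,432.
Sum of the years' digits = 8+7+6+5+4+3+2+1 = 36.
Year 1: $171,432 × 8/36 = $38,096. Book value $157,436.
Year 2: $171,432 × 7/36 = $33,334. Book value $124,102.
Year 3: $171,432 × 6/36 = $28,572. Book value $95,530.
Year 4: $171,432 × 5/36 = $23,810. Book value $71,720.
Year 5: $171,432 × 4/36 = $19,048. Book value $52,672.
Year 6: $171,432 × 3/36 = $14,286. Book value $38,386.
Year 7: $171,432 × 2/36 = $9,524. Book value $28,862.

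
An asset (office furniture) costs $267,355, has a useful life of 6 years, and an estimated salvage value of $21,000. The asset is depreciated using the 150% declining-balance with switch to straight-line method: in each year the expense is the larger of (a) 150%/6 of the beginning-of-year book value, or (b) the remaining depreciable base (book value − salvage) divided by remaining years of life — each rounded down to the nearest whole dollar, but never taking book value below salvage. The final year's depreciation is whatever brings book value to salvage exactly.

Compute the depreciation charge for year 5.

$30,597

Depreciable base = $267,355 − $21,000 = $246,355.
Year 1: DB = ⌊$267,355 × 150%/6⌋ = $66,838; SL = ⌊$246,355/6⌋ = $41,059 → take DB $66,838. Book value $200,517.
Year 2: DB = ⌊$200,517 × 150%/6⌋ = $50,129; SL = ⌊$179,517/5⌋ = $35,903 → take DB $50,129. Book value $150,388.
Year 3: DB = ⌊$150,388 × 150%/6⌋ = $37,597; SL = ⌊$129,388/4⌋ = $32,347 → take DB $37,597. Book value $112,791.
Year 4: DB = ⌊$112,791 × 150%/6⌋ = $28,197; SL = ⌊$91,791/3⌋ = $30,597 → take SL $30,597. Book value $82,194.
Year 5: DB = ⌊$82,194 × 150%/6⌋ = $20,548; SL = ⌊$61,194/2⌋ = $30,597 → take SL $30,597. Book value $51,597.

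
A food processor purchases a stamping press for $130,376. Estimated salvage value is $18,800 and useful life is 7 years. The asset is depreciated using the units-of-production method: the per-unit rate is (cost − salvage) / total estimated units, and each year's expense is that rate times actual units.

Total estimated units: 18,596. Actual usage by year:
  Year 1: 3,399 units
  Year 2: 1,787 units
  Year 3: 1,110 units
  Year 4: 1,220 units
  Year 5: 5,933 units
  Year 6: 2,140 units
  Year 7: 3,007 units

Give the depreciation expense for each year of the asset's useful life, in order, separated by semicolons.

$20,394; $10,722; $6,660; $7,320; $35,598; $12,840; $18,042

Depreciable base = $130,376 − $18,800 = $111,576.
Rate = $111,576 / 18,596 units = $6 per unit.
Year 1: 3,399 × $6 = $20,394. Book value $109,982.
Year 2: 1,787 × $6 = $10,722. Book value $99,260.
Year 3: 1,110 × $6 = $6,660. Book value $92,600.
Year 4: 1,220 × $6 = $7,320. Book value $85,280.
Year 5: 5,933 × $6 = $35,598. Book value $49,682.
Year 6: 2,140 × $6 = $12,840. Book value $36,842.
Year 7: 3,007 × $6 = $18,042. Book value $18,800.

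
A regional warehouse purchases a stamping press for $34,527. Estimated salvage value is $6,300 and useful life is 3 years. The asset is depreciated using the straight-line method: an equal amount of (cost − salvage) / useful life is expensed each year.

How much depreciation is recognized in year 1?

$9,409

Depreciable base = $34,527 − $6,300 = $28,227.
Annual expense = $28,227 / 3 = $9,409.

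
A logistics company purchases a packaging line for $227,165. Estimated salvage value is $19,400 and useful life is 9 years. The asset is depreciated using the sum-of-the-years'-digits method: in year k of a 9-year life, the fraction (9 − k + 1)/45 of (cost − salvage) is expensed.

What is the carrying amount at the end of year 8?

Depreciable base = $227,165 − $19,400 = $207,765.
Sum of the years' digits = 9+8+7+6+5+4+3+2+1 = 45.
Year 1: $207,765 × 9/45 = $41,553. Book value $185,612.
Year 2: $207,765 × 8/45 = $36,936. Book value $148,676.
Year 3: $207,765 × 7/45 = $32,319. Book value $116,357.
Year 4: $207,765 × 6/45 = $27,702. Book value $88,655.
Year 5: $207,765 × 5/45 = $23,085. Book value $65,570.
Year 6: $207,765 × 4/45 = $18,468. Book value $47,102.
Year 7: $207,765 × 3/45 = $13,851. Book value $33,251.
Year 8: $207,765 × 2/45 = $9,234. Book value $24,017.

$24,017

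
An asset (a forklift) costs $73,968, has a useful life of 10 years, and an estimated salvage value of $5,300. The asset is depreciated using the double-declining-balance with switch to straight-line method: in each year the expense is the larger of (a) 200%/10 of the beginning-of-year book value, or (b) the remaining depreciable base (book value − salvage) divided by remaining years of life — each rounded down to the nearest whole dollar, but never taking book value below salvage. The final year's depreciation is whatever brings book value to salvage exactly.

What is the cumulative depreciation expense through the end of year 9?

Depreciable base = $73,968 − $5,300 = $68,668.
Year 1: DB = ⌊$73,968 × 200%/10⌋ = $14,793; SL = ⌊$68,668/10⌋ = $6,866 → take DB $14,793. Book value $59,175.
Year 2: DB = ⌊$59,175 × 200%/10⌋ = $11,835; SL = ⌊$53,875/9⌋ = $5,986 → take DB $11,835. Book value $47,340.
Year 3: DB = ⌊$47,340 × 200%/10⌋ = $9,468; SL = ⌊$42,040/8⌋ = $5,255 → take DB $9,468. Book value $37,872.
Year 4: DB = ⌊$37,872 × 200%/10⌋ = $7,574; SL = ⌊$32,572/7⌋ = $4,653 → take DB $7,574. Book value $30,298.
Year 5: DB = ⌊$30,298 × 200%/10⌋ = $6,059; SL = ⌊$24,998/6⌋ = $4,166 → take DB $6,059. Book value $24,239.
Year 6: DB = ⌊$24,239 × 200%/10⌋ = $4,847; SL = ⌊$18,939/5⌋ = $3,787 → take DB $4,847. Book value $19,392.
Year 7: DB = ⌊$19,392 × 200%/10⌋ = $3,878; SL = ⌊$14,092/4⌋ = $3,523 → take DB $3,878. Book value $15,514.
Year 8: DB = ⌊$15,514 × 200%/10⌋ = $3,102; SL = ⌊$10,214/3⌋ = $3,404 → take SL $3,404. Book value $12,110.
Year 9: DB = ⌊$12,110 × 200%/10⌋ = $2,422; SL = ⌊$6,810/2⌋ = $3,405 → take SL $3,405. Book value $8,705.
Accumulated through year 9 = $73,968 − $8,705 = $65,263.

$65,263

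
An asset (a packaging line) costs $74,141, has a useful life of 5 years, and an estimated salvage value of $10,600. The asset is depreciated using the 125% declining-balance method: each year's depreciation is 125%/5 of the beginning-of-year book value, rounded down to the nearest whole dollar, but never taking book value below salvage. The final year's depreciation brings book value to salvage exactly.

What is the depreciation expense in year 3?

$10,426

Depreciable base = $74,141 − $10,600 = $63,541.
Year 1: ⌊$74,141 × 125%/5⌋ = $18,535. Book value $55,606.
Year 2: ⌊$55,606 × 125%/5⌋ = $13,901. Book value $41,705.
Year 3: ⌊$41,705 × 125%/5⌋ = $10,426. Book value $31,279.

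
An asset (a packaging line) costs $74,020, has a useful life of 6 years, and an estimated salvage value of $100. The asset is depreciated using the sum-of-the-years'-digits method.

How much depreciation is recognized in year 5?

Depreciable base = $74,020 − $100 = $73,920.
Sum of the years' digits = 6+5+4+3+2+1 = 21.
Year 1: $73,920 × 6/21 = $21,120. Book value $52,900.
Year 2: $73,920 × 5/21 = $17,600. Book value $35,300.
Year 3: $73,920 × 4/21 = $14,080. Book value $21,220.
Year 4: $73,920 × 3/21 = $10,560. Book value $10,660.
Year 5: $73,920 × 2/21 = $7,040. Book value $3,620.

$7,040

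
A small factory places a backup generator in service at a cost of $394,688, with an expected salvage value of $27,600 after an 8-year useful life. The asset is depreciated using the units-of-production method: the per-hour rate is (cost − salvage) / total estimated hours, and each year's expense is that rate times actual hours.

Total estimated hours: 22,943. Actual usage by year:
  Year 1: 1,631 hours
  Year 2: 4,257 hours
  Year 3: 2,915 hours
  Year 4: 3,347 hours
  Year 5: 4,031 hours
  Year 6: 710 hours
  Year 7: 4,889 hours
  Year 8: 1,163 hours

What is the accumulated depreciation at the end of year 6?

$270,256

Depreciable base = $394,688 − $27,600 = $367,088.
Rate = $367,088 / 22,943 hours = $16 per hour.
Year 1: 1,631 × $16 = $26,096. Book value $368,592.
Year 2: 4,257 × $16 = $68,112. Book value $300,480.
Year 3: 2,915 × $16 = $46,640. Book value $253,840.
Year 4: 3,347 × $16 = $53,552. Book value $200,288.
Year 5: 4,031 × $16 = $64,496. Book value $135,792.
Year 6: 710 × $16 = $11,360. Book value $124,432.
Accumulated through year 6 = $394,688 − $124,432 = $270,256.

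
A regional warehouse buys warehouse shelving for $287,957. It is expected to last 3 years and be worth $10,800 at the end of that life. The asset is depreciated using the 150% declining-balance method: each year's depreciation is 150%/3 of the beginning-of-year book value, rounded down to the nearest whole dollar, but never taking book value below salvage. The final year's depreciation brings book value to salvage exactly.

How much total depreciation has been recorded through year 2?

$215,967

Depreciable base = $287,957 − $10,800 = $277,157.
Year 1: ⌊$287,957 × 150%/3⌋ = $143,978. Book value $143,979.
Year 2: ⌊$143,979 × 150%/3⌋ = $71,989. Book value $71,990.
Accumulated through year 2 = $287,957 − $71,990 = $215,967.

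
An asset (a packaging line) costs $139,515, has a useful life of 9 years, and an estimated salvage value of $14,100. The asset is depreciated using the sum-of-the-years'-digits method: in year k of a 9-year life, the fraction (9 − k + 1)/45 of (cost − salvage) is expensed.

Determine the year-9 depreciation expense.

$2,787

Depreciable base = $139,515 − $14,100 = $125,415.
Sum of the years' digits = 9+8+7+6+5+4+3+2+1 = 45.
Year 1: $125,415 × 9/45 = $25,083. Book value $114,432.
Year 2: $125,415 × 8/45 = $22,296. Book value $92,136.
Year 3: $125,415 × 7/45 = $19,509. Book value $72,627.
Year 4: $125,415 × 6/45 = $16,722. Book value $55,905.
Year 5: $125,415 × 5/45 = $13,935. Book value $41,970.
Year 6: $125,415 × 4/45 = $11,148. Book value $30,822.
Year 7: $125,415 × 3/45 = $8,361. Book value $22,461.
Year 8: $125,415 × 2/45 = $5,574. Book value $16,887.
Year 9: $125,415 × 1/45 = $2,787. Book value $14,100.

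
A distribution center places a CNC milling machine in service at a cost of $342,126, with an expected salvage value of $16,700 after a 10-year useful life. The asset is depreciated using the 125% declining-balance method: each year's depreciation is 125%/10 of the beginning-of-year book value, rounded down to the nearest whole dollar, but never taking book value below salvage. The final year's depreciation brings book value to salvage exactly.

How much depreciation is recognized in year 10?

Depreciable base = $342,126 − $16,700 = $325,426.
Year 1: ⌊$342,126 × 125%/10⌋ = $42,765. Book value $299,361.
Year 2: ⌊$299,361 × 125%/10⌋ = $37,420. Book value $261,941.
Year 3: ⌊$261,941 × 125%/10⌋ = $32,742. Book value $229,199.
Year 4: ⌊$229,199 × 125%/10⌋ = $28,649. Book value $200,550.
Year 5: ⌊$200,550 × 125%/10⌋ = $25,068. Book value $175,482.
Year 6: ⌊$175,482 × 125%/10⌋ = $21,935. Book value $153,547.
Year 7: ⌊$153,547 × 125%/10⌋ = $19,193. Book value $134,354.
Year 8: ⌊$134,354 × 125%/10⌋ = $16,794. Book value $117,560.
Year 9: ⌊$117,560 × 125%/10⌋ = $14,695. Book value $102,865.
Year 10 (final): $102,865 − $16,700 = $86,165. Book value $16,700.

$86,165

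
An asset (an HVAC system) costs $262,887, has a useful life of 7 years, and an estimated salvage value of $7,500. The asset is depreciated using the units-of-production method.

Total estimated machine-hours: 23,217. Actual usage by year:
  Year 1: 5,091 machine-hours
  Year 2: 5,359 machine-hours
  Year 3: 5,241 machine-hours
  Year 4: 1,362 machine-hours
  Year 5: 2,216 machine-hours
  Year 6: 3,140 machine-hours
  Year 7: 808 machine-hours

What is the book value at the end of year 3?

Depreciable base = $262,887 − $7,500 = $255,387.
Rate = $255,387 / 23,217 machine-hours = $11 per machine-hour.
Year 1: 5,091 × $11 = $56,001. Book value $206,886.
Year 2: 5,359 × $11 = $58,949. Book value $147,937.
Year 3: 5,241 × $11 = $57,651. Book value $90,286.

$90,286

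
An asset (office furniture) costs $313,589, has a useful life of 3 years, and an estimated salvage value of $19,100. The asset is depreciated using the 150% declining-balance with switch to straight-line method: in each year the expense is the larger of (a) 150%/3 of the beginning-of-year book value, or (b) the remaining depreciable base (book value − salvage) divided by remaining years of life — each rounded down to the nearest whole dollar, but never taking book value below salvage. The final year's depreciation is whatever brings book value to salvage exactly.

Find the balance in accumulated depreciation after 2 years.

Depreciable base = $313,589 − $19,100 = $294,489.
Year 1: DB = ⌊$313,589 × 150%/3⌋ = $156,794; SL = ⌊$294,489/3⌋ = $98,163 → take DB $156,794. Book value $156,795.
Year 2: DB = ⌊$156,795 × 150%/3⌋ = $78,397; SL = ⌊$137,695/2⌋ = $68,847 → take DB $78,397. Book value $78,398.
Accumulated through year 2 = $313,589 − $78,398 = $235,191.

$235,191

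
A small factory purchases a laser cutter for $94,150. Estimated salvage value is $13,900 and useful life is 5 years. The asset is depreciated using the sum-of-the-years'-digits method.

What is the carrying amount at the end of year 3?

Depreciable base = $94,150 − $13,900 = $80,250.
Sum of the years' digits = 5+4+3+2+1 = 15.
Year 1: $80,250 × 5/15 = $26,750. Book value $67,400.
Year 2: $80,250 × 4/15 = $21,400. Book value $46,000.
Year 3: $80,250 × 3/15 = $16,050. Book value $29,950.

$29,950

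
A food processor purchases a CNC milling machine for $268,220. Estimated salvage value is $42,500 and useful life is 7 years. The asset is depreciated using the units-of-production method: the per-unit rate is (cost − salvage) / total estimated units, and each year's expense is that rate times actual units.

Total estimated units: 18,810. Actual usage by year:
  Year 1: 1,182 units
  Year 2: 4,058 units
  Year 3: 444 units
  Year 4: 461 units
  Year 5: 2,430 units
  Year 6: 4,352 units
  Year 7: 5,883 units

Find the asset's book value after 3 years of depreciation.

Depreciable base = $268,220 − $42,500 = $225,720.
Rate = $225,720 / 18,810 units = $12 per unit.
Year 1: 1,182 × $12 = $14,184. Book value $254,036.
Year 2: 4,058 × $12 = $48,696. Book value $205,340.
Year 3: 444 × $12 = $5,328. Book value $200,012.

$200,012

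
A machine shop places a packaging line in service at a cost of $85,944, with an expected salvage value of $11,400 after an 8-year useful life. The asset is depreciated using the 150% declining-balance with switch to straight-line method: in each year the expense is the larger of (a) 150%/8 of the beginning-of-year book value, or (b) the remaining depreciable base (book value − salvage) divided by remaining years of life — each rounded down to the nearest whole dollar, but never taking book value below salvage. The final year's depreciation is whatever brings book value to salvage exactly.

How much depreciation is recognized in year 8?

$6,345

Depreciable base = $85,944 − $11,400 = $74,544.
Year 1: DB = ⌊$85,944 × 150%/8⌋ = $16,114; SL = ⌊$74,544/8⌋ = $9,318 → take DB $16,114. Book value $69,830.
Year 2: DB = ⌊$69,830 × 150%/8⌋ = $13,093; SL = ⌊$58,430/7⌋ = $8,347 → take DB $13,093. Book value $56,737.
Year 3: DB = ⌊$56,737 × 150%/8⌋ = $10,638; SL = ⌊$45,337/6⌋ = $7,556 → take DB $10,638. Book value $46,099.
Year 4: DB = ⌊$46,099 × 150%/8⌋ = $8,643; SL = ⌊$34,699/5⌋ = $6,939 → take DB $8,643. Book value $37,456.
Year 5: DB = ⌊$37,456 × 150%/8⌋ = $7,023; SL = ⌊$26,056/4⌋ = $6,514 → take DB $7,023. Book value $30,433.
Year 6: DB = ⌊$30,433 × 150%/8⌋ = $5,706; SL = ⌊$19,033/3⌋ = $6,344 → take SL $6,344. Book value $24,089.
Year 7: DB = ⌊$24,089 × 150%/8⌋ = $4,516; SL = ⌊$12,689/2⌋ = $6,344 → take SL $6,344. Book value $17,745.
Year 8 (final): $17,745 − $11,400 = $6,345. Book value $11,400.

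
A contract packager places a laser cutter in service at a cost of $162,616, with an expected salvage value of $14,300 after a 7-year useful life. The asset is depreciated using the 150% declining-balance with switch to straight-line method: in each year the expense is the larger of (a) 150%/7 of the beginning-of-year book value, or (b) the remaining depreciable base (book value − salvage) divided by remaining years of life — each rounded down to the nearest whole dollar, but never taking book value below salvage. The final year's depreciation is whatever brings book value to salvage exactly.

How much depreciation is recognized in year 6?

$15,892

Depreciable base = $162,616 − $14,300 = $148,316.
Year 1: DB = ⌊$162,616 × 150%/7⌋ = $34,846; SL = ⌊$148,316/7⌋ = $21,188 → take DB $34,846. Book value $127,770.
Year 2: DB = ⌊$127,770 × 150%/7⌋ = $27,379; SL = ⌊$113,470/6⌋ = $18,911 → take DB $27,379. Book value $100,391.
Year 3: DB = ⌊$100,391 × 150%/7⌋ = $21,512; SL = ⌊$86,091/5⌋ = $17,218 → take DB $21,512. Book value $78,879.
Year 4: DB = ⌊$78,879 × 150%/7⌋ = $16,902; SL = ⌊$64,579/4⌋ = $16,144 → take DB $16,902. Book value $61,977.
Year 5: DB = ⌊$61,977 × 150%/7⌋ = $13,280; SL = ⌊$47,677/3⌋ = $15,892 → take SL $15,892. Book value $46,085.
Year 6: DB = ⌊$46,085 × 150%/7⌋ = $9,875; SL = ⌊$31,785/2⌋ = $15,892 → take SL $15,892. Book value $30,193.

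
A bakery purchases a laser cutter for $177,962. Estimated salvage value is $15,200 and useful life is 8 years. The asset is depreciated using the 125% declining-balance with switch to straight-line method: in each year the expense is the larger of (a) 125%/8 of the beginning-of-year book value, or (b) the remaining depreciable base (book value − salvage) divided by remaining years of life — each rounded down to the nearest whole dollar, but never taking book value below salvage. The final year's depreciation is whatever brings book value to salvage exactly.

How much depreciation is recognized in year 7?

$18,340

Depreciable base = $177,962 − $15,200 = $162,762.
Year 1: DB = ⌊$177,962 × 125%/8⌋ = $27,806; SL = ⌊$162,762/8⌋ = $20,345 → take DB $27,806. Book value $150,156.
Year 2: DB = ⌊$150,156 × 125%/8⌋ = $23,461; SL = ⌊$134,956/7⌋ = $19,279 → take DB $23,461. Book value $126,695.
Year 3: DB = ⌊$126,695 × 125%/8⌋ = $19,796; SL = ⌊$111,495/6⌋ = $18,582 → take DB $19,796. Book value $106,899.
Year 4: DB = ⌊$106,899 × 125%/8⌋ = $16,702; SL = ⌊$91,699/5⌋ = $18,339 → take SL $18,339. Book value $88,560.
Year 5: DB = ⌊$88,560 × 125%/8⌋ = $13,837; SL = ⌊$73,360/4⌋ = $18,340 → take SL $18,340. Book value $70,220.
Year 6: DB = ⌊$70,220 × 125%/8⌋ = $10,971; SL = ⌊$55,020/3⌋ = $18,340 → take SL $18,340. Book value $51,880.
Year 7: DB = ⌊$51,880 × 125%/8⌋ = $8,106; SL = ⌊$36,680/2⌋ = $18,340 → take SL $18,340. Book value $33,540.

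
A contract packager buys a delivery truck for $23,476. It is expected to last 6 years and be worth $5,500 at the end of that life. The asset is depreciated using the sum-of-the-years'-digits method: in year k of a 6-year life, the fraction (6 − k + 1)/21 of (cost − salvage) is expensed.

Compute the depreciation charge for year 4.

Depreciable base = $23,476 − $5,500 = $17,976.
Sum of the years' digits = 6+5+4+3+2+1 = 21.
Year 1: $17,976 × 6/21 = $5,136. Book value $18,340.
Year 2: $17,976 × 5/21 = $4,280. Book value $14,060.
Year 3: $17,976 × 4/21 = $3,424. Book value $10,636.
Year 4: $17,976 × 3/21 = $2,568. Book value $8,068.

$2,568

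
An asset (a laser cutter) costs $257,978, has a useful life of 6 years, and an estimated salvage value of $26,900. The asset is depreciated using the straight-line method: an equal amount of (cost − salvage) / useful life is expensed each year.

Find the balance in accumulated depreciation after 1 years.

$38,513

Depreciable base = $257,978 − $26,900 = $231,078.
Annual expense = $231,078 / 6 = $38,513.
End of year 1: book value $219,465.
Accumulated through year 1 = $257,978 − $219,465 = $38,513.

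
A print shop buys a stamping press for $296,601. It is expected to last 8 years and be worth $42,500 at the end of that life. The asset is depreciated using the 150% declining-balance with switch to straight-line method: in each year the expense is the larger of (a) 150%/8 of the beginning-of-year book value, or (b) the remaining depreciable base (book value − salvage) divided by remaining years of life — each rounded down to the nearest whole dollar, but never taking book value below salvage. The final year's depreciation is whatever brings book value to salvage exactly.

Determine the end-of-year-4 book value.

Depreciable base = $296,601 − $42,500 = $254,101.
Year 1: DB = ⌊$296,601 × 150%/8⌋ = $55,612; SL = ⌊$254,101/8⌋ = $31,762 → take DB $55,612. Book value $240,989.
Year 2: DB = ⌊$240,989 × 150%/8⌋ = $45,185; SL = ⌊$198,489/7⌋ = $28,355 → take DB $45,185. Book value $195,804.
Year 3: DB = ⌊$195,804 × 150%/8⌋ = $36,713; SL = ⌊$153,304/6⌋ = $25,550 → take DB $36,713. Book value $159,091.
Year 4: DB = ⌊$159,091 × 150%/8⌋ = $29,829; SL = ⌊$116,591/5⌋ = $23,318 → take DB $29,829. Book value $129,262.

$129,262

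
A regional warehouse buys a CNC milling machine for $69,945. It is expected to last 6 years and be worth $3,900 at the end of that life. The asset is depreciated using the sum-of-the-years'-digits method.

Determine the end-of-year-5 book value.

$7,045

Depreciable base = $69,945 − $3,900 = $66,045.
Sum of the years' digits = 6+5+4+3+2+1 = 21.
Year 1: $66,045 × 6/21 = $18,870. Book value $51,075.
Year 2: $66,045 × 5/21 = $15,725. Book value $35,350.
Year 3: $66,045 × 4/21 = $12,580. Book value $22,770.
Year 4: $66,045 × 3/21 = $9,435. Book value $13,335.
Year 5: $66,045 × 2/21 = $6,290. Book value $7,045.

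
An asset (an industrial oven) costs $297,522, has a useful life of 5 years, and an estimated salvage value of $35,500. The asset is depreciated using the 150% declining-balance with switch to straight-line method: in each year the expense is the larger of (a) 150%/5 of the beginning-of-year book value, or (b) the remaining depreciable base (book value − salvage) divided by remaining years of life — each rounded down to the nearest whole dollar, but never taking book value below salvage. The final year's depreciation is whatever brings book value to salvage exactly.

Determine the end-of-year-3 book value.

Depreciable base = $297,522 − $35,500 = $262,022.
Year 1: DB = ⌊$297,522 × 150%/5⌋ = $89,256; SL = ⌊$262,022/5⌋ = $52,404 → take DB $89,256. Book value $208,266.
Year 2: DB = ⌊$208,266 × 150%/5⌋ = $62,479; SL = ⌊$172,766/4⌋ = $43,191 → take DB $62,479. Book value $145,787.
Year 3: DB = ⌊$145,787 × 150%/5⌋ = $43,736; SL = ⌊$110,287/3⌋ = $36,762 → take DB $43,736. Book value $102,051.

$102,051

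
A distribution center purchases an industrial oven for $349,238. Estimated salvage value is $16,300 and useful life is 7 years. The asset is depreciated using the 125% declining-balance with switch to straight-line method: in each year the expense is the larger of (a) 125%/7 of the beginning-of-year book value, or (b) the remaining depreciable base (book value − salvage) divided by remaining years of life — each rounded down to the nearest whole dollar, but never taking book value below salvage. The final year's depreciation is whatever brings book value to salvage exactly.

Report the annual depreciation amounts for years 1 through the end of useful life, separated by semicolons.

$62,363; $51,227; $43,869; $43,869; $43,870; $43,870; $43,870

Depreciable base = $349,238 − $16,300 = $332,938.
Year 1: DB = ⌊$349,238 × 125%/7⌋ = $62,363; SL = ⌊$332,938/7⌋ = $47,562 → take DB $62,363. Book value $286,875.
Year 2: DB = ⌊$286,875 × 125%/7⌋ = $51,227; SL = ⌊$270,575/6⌋ = $45,095 → take DB $51,227. Book value $235,648.
Year 3: DB = ⌊$235,648 × 125%/7⌋ = $42,080; SL = ⌊$219,348/5⌋ = $43,869 → take SL $43,869. Book value $191,779.
Year 4: DB = ⌊$191,779 × 125%/7⌋ = $34,246; SL = ⌊$175,479/4⌋ = $43,869 → take SL $43,869. Book value $147,910.
Year 5: DB = ⌊$147,910 × 125%/7⌋ = $26,412; SL = ⌊$131,610/3⌋ = $43,870 → take SL $43,870. Book value $104,040.
Year 6: DB = ⌊$104,040 × 125%/7⌋ = $18,578; SL = ⌊$87,740/2⌋ = $43,870 → take SL $43,870. Book value $60,170.
Year 7 (final): $60,170 − $16,300 = $43,870. Book value $16,300.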